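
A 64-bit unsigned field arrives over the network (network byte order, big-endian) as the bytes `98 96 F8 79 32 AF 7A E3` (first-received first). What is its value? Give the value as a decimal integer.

Big-endian: lowest address holds the most-significant byte.
The bytes are already most-significant first: 0x9896F87932AF7AE3.
0x9896F87932AF7AE3 = 10995248739696736995.

10995248739696736995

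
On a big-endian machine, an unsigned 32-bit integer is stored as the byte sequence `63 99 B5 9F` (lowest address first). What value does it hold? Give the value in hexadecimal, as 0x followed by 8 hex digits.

0x6399B59F

Big-endian: lowest address holds the most-significant byte.
The bytes are already most-significant first: 0x6399B59F.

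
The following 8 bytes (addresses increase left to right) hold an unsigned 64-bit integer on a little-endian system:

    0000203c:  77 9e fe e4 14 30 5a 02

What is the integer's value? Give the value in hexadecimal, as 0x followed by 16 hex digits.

0x025A3014E4FE9E77

Little-endian stores the least-significant byte at the lowest address.
Reassemble most-significant byte first: 02 5A 30 14 E4 FE 9E 77 → 0x025A3014E4FE9E77.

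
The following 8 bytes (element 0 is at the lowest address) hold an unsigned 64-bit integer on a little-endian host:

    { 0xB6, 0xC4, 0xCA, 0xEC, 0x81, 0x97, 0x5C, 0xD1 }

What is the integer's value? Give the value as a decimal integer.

15086099436063605942

Little-endian: lowest address holds the least-significant byte.
Reassemble most-significant byte first: D1 5C 97 81 EC CA C4 B6 → 0xD15C9781ECCAC4B6.
0xD15C9781ECCAC4B6 = 15086099436063605942.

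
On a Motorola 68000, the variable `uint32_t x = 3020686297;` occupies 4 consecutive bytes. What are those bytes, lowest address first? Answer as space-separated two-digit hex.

B4 0C 03 D9

3020686297 in hexadecimal, padded to 32 bits, is 0xB40C03D9.
Split into bytes (most-significant first): B4 0C 03 D9.
Big-endian stores the most-significant byte at the lowest address.
So the memory order matches the most-significant-first order: B4 0C 03 D9.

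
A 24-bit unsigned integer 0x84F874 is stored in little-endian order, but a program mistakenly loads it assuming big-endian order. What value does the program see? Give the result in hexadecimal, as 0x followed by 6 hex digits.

Stored little-endian, the bytes at ascending addresses are 74 F8 84.
Read back as big-endian, the last byte is least significant, giving 0x74F884.

0x74F884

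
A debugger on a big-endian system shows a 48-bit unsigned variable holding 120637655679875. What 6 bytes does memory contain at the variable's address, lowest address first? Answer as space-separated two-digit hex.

120637655679875 in hexadecimal, padded to 48 bits, is 0x6DB8249D0383.
Split into bytes (most-significant first): 6D B8 24 9D 03 83.
Big-endian stores the most-significant byte at the lowest address.
So the memory order matches the most-significant-first order: 6D B8 24 9D 03 83.

6D B8 24 9D 03 83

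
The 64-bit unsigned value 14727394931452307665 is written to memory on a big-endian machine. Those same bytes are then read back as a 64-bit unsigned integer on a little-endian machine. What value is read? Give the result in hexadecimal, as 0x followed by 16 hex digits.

14727394931452307665 in 64-bit hexadecimal is 0xCC6237A93C1A68D1.
Stored big-endian, the bytes at ascending addresses are CC 62 37 A9 3C 1A 68 D1.
Read back as little-endian, the first byte is least significant, giving 0xD1681A3CA93762CC.

0xD1681A3CA93762CC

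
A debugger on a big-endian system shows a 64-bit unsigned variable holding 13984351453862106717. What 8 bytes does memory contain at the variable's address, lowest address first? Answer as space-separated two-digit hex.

13984351453862106717 in hexadecimal, padded to 64 bits, is 0xC212658E15AB165D.
Split into bytes (most-significant first): C2 12 65 8E 15 AB 16 5D.
Big-endian: lowest address holds the most-significant byte.
So the memory order matches the most-significant-first order: C2 12 65 8E 15 AB 16 5D.

C2 12 65 8E 15 AB 16 5D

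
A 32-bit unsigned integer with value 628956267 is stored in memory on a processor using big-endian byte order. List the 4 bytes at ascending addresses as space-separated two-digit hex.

25 7D 1C 6B

628956267 in hexadecimal, padded to 32 bits, is 0x257D1C6B.
Split into bytes (most-significant first): 25 7D 1C 6B.
Big-endian: lowest address holds the most-significant byte.
So the memory order matches the most-significant-first order: 25 7D 1C 6B.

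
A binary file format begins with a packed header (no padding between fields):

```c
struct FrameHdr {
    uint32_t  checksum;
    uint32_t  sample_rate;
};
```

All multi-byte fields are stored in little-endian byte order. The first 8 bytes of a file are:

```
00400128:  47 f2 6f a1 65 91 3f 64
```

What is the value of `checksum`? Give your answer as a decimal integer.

2708468295

`checksum` is the first field, at byte offset 0, occupying 4 bytes.
Bytes at offsets 0..3: 47 F2 6F A1.
Little-endian stores the least-significant byte at the lowest address.
Reassemble most-significant byte first: A1 6F F2 47 → 0xA16FF247.
0xA16FF247 = 2708468295.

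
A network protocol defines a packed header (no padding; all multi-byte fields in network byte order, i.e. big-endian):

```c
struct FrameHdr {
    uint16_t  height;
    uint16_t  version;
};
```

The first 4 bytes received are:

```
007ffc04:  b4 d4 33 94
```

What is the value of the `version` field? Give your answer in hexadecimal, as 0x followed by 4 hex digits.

`version` follows `height` (2 bytes), so it starts at byte offset 2 and occupies 2 bytes.
Bytes at offsets 2..3: 33 94.
In big-endian order the high byte comes first in memory.
The bytes are already most-significant first: 0x3394.

0x3394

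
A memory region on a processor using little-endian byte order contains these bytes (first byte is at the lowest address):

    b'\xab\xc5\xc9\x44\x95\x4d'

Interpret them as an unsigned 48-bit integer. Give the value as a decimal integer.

In little-endian order the low byte comes first in memory.
Reassemble most-significant byte first: 4D 95 44 C9 C5 AB → 0x4D9544C9C5AB.
0x4D9544C9C5AB = 85303499539883.

85303499539883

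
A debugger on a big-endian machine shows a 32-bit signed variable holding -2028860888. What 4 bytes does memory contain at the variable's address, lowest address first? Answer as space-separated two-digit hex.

87 12 0A 28

Two's complement of -2028860888 in 32 bits: 2028860888 = 0x78EDF5D8; invert → 0x87120A27; add 1 → 0x87120A28.
Split into bytes (most-significant first): 87 12 0A 28.
Big-endian stores the most-significant byte at the lowest address.
So the memory order matches the most-significant-first order: 87 12 0A 28.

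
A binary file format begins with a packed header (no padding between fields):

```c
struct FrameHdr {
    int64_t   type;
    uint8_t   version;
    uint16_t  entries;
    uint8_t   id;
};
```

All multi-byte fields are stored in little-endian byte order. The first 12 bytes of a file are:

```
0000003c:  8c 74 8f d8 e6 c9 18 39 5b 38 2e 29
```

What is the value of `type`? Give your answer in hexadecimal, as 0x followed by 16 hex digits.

`type` is the first field, at byte offset 0, occupying 8 bytes.
Bytes at offsets 0..7: 8C 74 8F D8 E6 C9 18 39.
Little-endian: lowest address holds the least-significant byte.
Reassemble most-significant byte first: 39 18 C9 E6 D8 8F 74 8C → 0x3918C9E6D88F748C.

0x3918C9E6D88F748C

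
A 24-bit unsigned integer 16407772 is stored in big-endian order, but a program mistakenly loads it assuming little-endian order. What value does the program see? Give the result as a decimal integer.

14441722

16407772 in 24-bit hexadecimal is 0xFA5CDC.
Stored big-endian, the bytes at ascending addresses are FA 5C DC.
Read back as little-endian, the first byte is least significant, giving 0xDC5CFA.
0xDC5CFA = 14441722.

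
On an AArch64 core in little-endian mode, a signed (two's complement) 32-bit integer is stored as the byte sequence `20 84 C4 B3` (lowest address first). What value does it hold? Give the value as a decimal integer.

In little-endian order the low byte comes first in memory.
Reassemble most-significant byte first: B3 C4 84 20 → 0xB3C48420.
Top bit is set, so as a signed 32-bit value this is 0xB3C48420 − 2^32 = -1278966752.

-1278966752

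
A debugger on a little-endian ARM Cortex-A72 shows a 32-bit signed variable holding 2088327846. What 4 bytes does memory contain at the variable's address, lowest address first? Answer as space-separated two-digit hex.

2088327846 in hexadecimal, padded to 32 bits, is 0x7C795AA6.
Split into bytes (most-significant first): 7C 79 5A A6.
Little-endian stores the least-significant byte at the lowest address.
So at ascending addresses the bytes are A6 5A 79 7C.

A6 5A 79 7C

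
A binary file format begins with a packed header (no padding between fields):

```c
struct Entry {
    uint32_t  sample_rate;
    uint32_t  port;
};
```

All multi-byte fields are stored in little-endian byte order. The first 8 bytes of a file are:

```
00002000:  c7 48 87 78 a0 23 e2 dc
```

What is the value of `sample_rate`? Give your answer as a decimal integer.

2022131911

`sample_rate` is the first field, at byte offset 0, occupying 4 bytes.
Bytes at offsets 0..3: C7 48 87 78.
In little-endian order the low byte comes first in memory.
Reassemble most-significant byte first: 78 87 48 C7 → 0x788748C7.
0x788748C7 = 2022131911.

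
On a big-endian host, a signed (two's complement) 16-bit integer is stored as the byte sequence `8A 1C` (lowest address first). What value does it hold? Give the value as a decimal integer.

Big-endian stores the most-significant byte at the lowest address.
The bytes are already most-significant first: 0x8A1C.
Top bit is set, so as a signed 16-bit value this is 0x8A1C − 2^16 = -30180.

-30180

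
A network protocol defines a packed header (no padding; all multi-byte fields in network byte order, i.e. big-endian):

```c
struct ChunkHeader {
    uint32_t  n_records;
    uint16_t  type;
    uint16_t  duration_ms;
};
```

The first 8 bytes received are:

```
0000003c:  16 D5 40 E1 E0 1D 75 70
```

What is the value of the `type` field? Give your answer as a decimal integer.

57373

`type` follows `n_records` (4 bytes), so it starts at byte offset 4 and occupies 2 bytes.
Bytes at offsets 4..5: E0 1D.
Big-endian stores the most-significant byte at the lowest address.
The bytes are already most-significant first: 0xE01D.
0xE01D = 57373.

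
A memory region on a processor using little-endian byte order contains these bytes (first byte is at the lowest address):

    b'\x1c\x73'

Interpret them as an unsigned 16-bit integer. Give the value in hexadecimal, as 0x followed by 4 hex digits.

0x731C

Little-endian: lowest address holds the least-significant byte.
Reassemble most-significant byte first: 73 1C → 0x731C.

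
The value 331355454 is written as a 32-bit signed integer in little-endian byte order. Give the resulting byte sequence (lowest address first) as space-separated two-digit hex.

331355454 in hexadecimal, padded to 32 bits, is 0x13C0153E.
Split into bytes (most-significant first): 13 C0 15 3E.
In little-endian order the low byte comes first in memory.
So at ascending addresses the bytes are 3E 15 C0 13.

3E 15 C0 13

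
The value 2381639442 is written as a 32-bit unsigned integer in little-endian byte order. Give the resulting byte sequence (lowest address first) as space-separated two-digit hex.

12 EF F4 8D

2381639442 in hexadecimal, padded to 32 bits, is 0x8DF4EF12.
Split into bytes (most-significant first): 8D F4 EF 12.
Little-endian: lowest address holds the least-significant byte.
So at ascending addresses the bytes are 12 EF F4 8D.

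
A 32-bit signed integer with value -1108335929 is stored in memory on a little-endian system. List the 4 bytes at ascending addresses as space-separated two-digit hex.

Two's complement of -1108335929 in 32 bits: 1108335929 = 0x420FDD39; invert → 0xBDF022C6; add 1 → 0xBDF022C7.
Split into bytes (most-significant first): BD F0 22 C7.
In little-endian order the low byte comes first in memory.
So at ascending addresses the bytes are C7 22 F0 BD.

C7 22 F0 BD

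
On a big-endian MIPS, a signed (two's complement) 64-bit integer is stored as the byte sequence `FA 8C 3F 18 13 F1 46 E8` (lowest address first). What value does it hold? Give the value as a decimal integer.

In big-endian order the high byte comes first in memory.
The bytes are already most-significant first: 0xFA8C3F1813F146E8.
Top bit is set, so as a signed 64-bit value this is 0xFA8C3F1813F146E8 − 2^64 = -392869694841731352.

-392869694841731352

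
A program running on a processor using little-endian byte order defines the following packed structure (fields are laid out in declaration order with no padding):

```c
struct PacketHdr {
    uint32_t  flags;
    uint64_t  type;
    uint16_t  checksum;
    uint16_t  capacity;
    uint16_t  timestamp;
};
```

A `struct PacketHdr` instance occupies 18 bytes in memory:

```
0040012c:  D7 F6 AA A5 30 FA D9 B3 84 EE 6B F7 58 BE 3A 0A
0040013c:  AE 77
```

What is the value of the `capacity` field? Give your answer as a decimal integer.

`capacity` follows `flags` (4 B), `type` (8 B), `checksum` (2 B), so it starts at offset 4 + 8 + 2 = 14 and occupies 2 bytes.
Bytes at offsets 14..15: 3A 0A.
Little-endian stores the least-significant byte at the lowest address.
Reassemble most-significant byte first: 0A 3A → 0x0A3A.
0x0A3A = 2618.

2618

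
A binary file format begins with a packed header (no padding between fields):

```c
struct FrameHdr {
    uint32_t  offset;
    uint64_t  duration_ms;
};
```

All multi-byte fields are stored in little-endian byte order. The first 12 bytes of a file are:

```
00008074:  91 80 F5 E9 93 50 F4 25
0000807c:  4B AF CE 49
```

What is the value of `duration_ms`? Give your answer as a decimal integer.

5318380947265310867

`duration_ms` follows `offset` (4 bytes), so it starts at byte offset 4 and occupies 8 bytes.
Bytes at offsets 4..11: 93 50 F4 25 4B AF CE 49.
Little-endian stores the least-significant byte at the lowest address.
Reassemble most-significant byte first: 49 CE AF 4B 25 F4 50 93 → 0x49CEAF4B25F45093.
0x49CEAF4B25F45093 = 5318380947265310867.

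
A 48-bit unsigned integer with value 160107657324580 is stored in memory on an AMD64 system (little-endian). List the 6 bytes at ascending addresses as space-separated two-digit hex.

24 68 0A F8 9D 91

160107657324580 in hexadecimal, padded to 48 bits, is 0x919DF80A6824.
Split into bytes (most-significant first): 91 9D F8 0A 68 24.
Little-endian stores the least-significant byte at the lowest address.
So at ascending addresses the bytes are 24 68 0A F8 9D 91.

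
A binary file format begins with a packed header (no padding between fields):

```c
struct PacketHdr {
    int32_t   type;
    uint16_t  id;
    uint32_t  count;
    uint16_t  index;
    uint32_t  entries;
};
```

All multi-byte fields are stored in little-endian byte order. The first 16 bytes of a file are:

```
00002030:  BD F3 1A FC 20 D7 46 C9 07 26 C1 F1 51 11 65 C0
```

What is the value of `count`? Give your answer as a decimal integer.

`count` follows `type` (4 B), `id` (2 B), so it starts at offset 4 + 2 = 6 and occupies 4 bytes.
Bytes at offsets 6..9: 46 C9 07 26.
Little-endian stores the least-significant byte at the lowest address.
Reassemble most-significant byte first: 26 07 C9 46 → 0x2607C946.
0x2607C946 = 638044486.

638044486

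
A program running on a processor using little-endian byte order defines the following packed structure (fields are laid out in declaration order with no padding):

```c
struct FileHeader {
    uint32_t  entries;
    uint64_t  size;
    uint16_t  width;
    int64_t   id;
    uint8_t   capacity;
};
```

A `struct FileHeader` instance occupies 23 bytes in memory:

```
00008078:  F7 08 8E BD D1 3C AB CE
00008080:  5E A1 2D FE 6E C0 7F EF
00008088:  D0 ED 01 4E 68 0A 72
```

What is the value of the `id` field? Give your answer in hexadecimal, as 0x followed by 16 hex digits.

`id` follows `entries` (4 B), `size` (8 B), `width` (2 B), so it starts at offset 4 + 8 + 2 = 14 and occupies 8 bytes.
Bytes at offsets 14..21: 7F EF D0 ED 01 4E 68 0A.
In little-endian order the low byte comes first in memory.
Reassemble most-significant byte first: 0A 68 4E 01 ED D0 EF 7F → 0x0A684E01EDD0EF7F.

0x0A684E01EDD0EF7F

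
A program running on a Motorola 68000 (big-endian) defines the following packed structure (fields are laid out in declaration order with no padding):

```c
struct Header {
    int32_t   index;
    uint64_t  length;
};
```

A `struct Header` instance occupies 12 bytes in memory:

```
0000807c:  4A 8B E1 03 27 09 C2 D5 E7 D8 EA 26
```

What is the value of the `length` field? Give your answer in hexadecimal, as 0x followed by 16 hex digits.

`length` follows `index` (4 bytes), so it starts at byte offset 4 and occupies 8 bytes.
Bytes at offsets 4..11: 27 09 C2 D5 E7 D8 EA 26.
Big-endian stores the most-significant byte at the lowest address.
The bytes are already most-significant first: 0x2709C2D5E7D8EA26.

0x2709C2D5E7D8EA26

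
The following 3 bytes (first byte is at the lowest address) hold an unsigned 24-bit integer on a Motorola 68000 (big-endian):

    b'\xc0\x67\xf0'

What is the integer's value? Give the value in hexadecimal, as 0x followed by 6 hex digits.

0xC067F0

In big-endian order the high byte comes first in memory.
The bytes are already most-significant first: 0xC067F0.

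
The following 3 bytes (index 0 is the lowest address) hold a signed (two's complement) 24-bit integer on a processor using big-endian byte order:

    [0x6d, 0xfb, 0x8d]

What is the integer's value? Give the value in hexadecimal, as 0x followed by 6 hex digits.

Big-endian stores the most-significant byte at the lowest address.
The bytes are already most-significant first: 0x6DFB8D.

0x6DFB8D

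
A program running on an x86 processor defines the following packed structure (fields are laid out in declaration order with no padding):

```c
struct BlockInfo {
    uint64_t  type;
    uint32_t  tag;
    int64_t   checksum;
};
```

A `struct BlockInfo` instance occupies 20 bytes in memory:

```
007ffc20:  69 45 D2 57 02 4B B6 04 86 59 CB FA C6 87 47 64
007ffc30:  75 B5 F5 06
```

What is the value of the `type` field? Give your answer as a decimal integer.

339541295348467049

`type` is the first field, at byte offset 0, occupying 8 bytes.
Bytes at offsets 0..7: 69 45 D2 57 02 4B B6 04.
Little-endian: lowest address holds the least-significant byte.
Reassemble most-significant byte first: 04 B6 4B 02 57 D2 45 69 → 0x04B64B0257D24569.
0x04B64B0257D24569 = 339541295348467049.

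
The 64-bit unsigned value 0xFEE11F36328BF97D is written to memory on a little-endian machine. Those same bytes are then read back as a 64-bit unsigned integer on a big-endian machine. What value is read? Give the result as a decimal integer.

9077439571714630142

Stored little-endian, the bytes at ascending addresses are 7D F9 8B 32 36 1F E1 FE.
Read back as big-endian, the last byte is least significant, giving 0x7DF98B32361FE1FE.
0x7DF98B32361FE1FE = 9077439571714630142.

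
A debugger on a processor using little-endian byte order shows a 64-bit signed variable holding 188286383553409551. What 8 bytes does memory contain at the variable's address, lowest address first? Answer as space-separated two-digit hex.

188286383553409551 in hexadecimal, padded to 64 bits, is 0x029CED77DFBE720F.
Split into bytes (most-significant first): 02 9C ED 77 DF BE 72 0F.
Little-endian: lowest address holds the least-significant byte.
So at ascending addresses the bytes are 0F 72 BE DF 77 ED 9C 02.

0F 72 BE DF 77 ED 9C 02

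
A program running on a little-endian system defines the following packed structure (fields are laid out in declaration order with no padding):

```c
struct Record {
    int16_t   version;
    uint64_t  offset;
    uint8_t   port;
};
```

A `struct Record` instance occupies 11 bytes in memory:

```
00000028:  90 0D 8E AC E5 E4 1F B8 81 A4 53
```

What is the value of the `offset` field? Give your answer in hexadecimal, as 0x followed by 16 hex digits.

0xA481B81FE4E5AC8E

`offset` follows `version` (2 bytes), so it starts at byte offset 2 and occupies 8 bytes.
Bytes at offsets 2..9: 8E AC E5 E4 1F B8 81 A4.
In little-endian order the low byte comes first in memory.
Reassemble most-significant byte first: A4 81 B8 1F E4 E5 AC 8E → 0xA481B81FE4E5AC8E.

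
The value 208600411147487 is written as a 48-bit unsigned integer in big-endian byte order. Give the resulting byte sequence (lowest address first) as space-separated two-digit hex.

208600411147487 in hexadecimal, padded to 48 bits, is 0xBDB891680CDF.
Split into bytes (most-significant first): BD B8 91 68 0C DF.
Big-endian: lowest address holds the most-significant byte.
So the memory order matches the most-significant-first order: BD B8 91 68 0C DF.

BD B8 91 68 0C DF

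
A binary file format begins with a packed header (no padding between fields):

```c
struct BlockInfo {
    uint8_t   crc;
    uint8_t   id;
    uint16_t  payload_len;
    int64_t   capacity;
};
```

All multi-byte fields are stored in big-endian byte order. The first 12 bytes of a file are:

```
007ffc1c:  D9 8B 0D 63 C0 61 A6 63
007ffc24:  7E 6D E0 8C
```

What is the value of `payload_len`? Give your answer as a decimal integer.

`payload_len` follows `crc` (1 B), `id` (1 B), so it starts at offset 1 + 1 = 2 and occupies 2 bytes.
Bytes at offsets 2..3: 0D 63.
Big-endian stores the most-significant byte at the lowest address.
The bytes are already most-significant first: 0x0D63.
0x0D63 = 3427.

3427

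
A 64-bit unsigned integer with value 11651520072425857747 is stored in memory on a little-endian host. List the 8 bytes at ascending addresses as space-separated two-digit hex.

D3 E2 46 02 C6 83 B2 A1

11651520072425857747 in hexadecimal, padded to 64 bits, is 0xA1B283C60246E2D3.
Split into bytes (most-significant first): A1 B2 83 C6 02 46 E2 D3.
Little-endian stores the least-significant byte at the lowest address.
So at ascending addresses the bytes are D3 E2 46 02 C6 83 B2 A1.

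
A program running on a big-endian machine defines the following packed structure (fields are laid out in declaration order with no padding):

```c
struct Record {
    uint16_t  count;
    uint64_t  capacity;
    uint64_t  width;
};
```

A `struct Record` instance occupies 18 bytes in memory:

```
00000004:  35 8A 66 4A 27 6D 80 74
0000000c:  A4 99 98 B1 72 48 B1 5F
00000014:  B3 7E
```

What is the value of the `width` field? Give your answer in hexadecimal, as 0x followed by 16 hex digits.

`width` follows `count` (2 B), `capacity` (8 B), so it starts at offset 2 + 8 = 10 and occupies 8 bytes.
Bytes at offsets 10..17: 98 B1 72 48 B1 5F B3 7E.
Big-endian stores the most-significant byte at the lowest address.
The bytes are already most-significant first: 0x98B17248B15FB37E.

0x98B17248B15FB37E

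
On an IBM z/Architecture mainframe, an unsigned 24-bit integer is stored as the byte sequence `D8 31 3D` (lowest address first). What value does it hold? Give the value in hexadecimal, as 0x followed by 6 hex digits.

0xD8313D

Big-endian: lowest address holds the most-significant byte.
The bytes are already most-significant first: 0xD8313D.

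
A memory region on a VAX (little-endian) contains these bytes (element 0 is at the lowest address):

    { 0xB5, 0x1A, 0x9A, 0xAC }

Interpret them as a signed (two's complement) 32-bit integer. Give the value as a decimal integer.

In little-endian order the low byte comes first in memory.
Reassemble most-significant byte first: AC 9A 1A B5 → 0xAC9A1AB5.
Top bit is set, so as a signed 32-bit value this is 0xAC9A1AB5 − 2^32 = -1399186763.

-1399186763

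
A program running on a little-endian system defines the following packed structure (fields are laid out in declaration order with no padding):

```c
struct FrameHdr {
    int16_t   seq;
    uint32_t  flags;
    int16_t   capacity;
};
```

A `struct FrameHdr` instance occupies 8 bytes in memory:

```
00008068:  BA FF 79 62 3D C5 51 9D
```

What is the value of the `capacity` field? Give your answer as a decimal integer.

`capacity` follows `seq` (2 B), `flags` (4 B), so it starts at offset 2 + 4 = 6 and occupies 2 bytes.
Bytes at offsets 6..7: 51 9D.
Little-endian: lowest address holds the least-significant byte.
Reassemble most-significant byte first: 9D 51 → 0x9D51.
Top bit is set, so as a signed 16-bit value this is 0x9D51 − 2^16 = -25263.

-25263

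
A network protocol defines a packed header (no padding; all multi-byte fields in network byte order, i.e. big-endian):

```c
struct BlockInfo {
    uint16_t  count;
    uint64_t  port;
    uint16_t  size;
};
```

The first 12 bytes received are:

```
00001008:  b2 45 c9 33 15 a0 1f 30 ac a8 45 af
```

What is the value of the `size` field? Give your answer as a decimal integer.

17839

`size` follows `count` (2 B), `port` (8 B), so it starts at offset 2 + 8 = 10 and occupies 2 bytes.
Bytes at offsets 10..11: 45 AF.
Big-endian: lowest address holds the most-significant byte.
The bytes are already most-significant first: 0x45AF.
0x45AF = 17839.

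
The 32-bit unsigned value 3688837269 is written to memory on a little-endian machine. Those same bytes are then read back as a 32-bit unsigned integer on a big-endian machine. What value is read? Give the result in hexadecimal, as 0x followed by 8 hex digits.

0x9530DFDB

3688837269 in 32-bit hexadecimal is 0xDBDF3095.
Stored little-endian, the bytes at ascending addresses are 95 30 DF DB.
Read back as big-endian, the last byte is least significant, giving 0x9530DFDB.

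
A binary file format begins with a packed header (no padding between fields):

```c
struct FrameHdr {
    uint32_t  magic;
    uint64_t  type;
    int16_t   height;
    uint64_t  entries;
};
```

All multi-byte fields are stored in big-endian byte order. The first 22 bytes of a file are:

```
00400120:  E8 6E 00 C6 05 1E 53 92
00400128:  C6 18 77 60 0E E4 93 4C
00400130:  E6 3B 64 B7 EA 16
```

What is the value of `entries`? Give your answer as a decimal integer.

`entries` follows `magic` (4 B), `type` (8 B), `height` (2 B), so it starts at offset 4 + 8 + 2 = 14 and occupies 8 bytes.
Bytes at offsets 14..21: 93 4C E6 3B 64 B7 EA 16.
Big-endian stores the most-significant byte at the lowest address.
The bytes are already most-significant first: 0x934CE63B64B7EA16.
0x934CE63B64B7EA16 = 10614111564572650006.

10614111564572650006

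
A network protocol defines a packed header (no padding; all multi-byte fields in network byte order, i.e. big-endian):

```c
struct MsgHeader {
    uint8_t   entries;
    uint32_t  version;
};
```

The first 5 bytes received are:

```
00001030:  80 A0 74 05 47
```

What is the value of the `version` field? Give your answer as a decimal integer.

`version` follows `entries` (1 byte), so it starts at byte offset 1 and occupies 4 bytes.
Bytes at offsets 1..4: A0 74 05 47.
Big-endian stores the most-significant byte at the lowest address.
The bytes are already most-significant first: 0xA0740547.
0xA0740547 = 2691958087.

2691958087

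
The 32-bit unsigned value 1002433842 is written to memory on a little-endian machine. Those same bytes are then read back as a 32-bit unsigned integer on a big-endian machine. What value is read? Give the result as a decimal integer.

854441787

1002433842 in 32-bit hexadecimal is 0x3BBFED32.
Stored little-endian, the bytes at ascending addresses are 32 ED BF 3B.
Read back as big-endian, the last byte is least significant, giving 0x32EDBF3B.
0x32EDBF3B = 854441787.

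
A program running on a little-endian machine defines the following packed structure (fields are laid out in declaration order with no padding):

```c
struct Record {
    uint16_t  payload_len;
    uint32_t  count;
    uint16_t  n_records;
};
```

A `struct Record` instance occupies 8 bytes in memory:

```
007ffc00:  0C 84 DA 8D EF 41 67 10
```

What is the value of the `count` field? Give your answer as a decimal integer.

`count` follows `payload_len` (2 bytes), so it starts at byte offset 2 and occupies 4 bytes.
Bytes at offsets 2..5: DA 8D EF 41.
Little-endian stores the least-significant byte at the lowest address.
Reassemble most-significant byte first: 41 EF 8D DA → 0x41EF8DDA.
0x41EF8DDA = 1106218458.

1106218458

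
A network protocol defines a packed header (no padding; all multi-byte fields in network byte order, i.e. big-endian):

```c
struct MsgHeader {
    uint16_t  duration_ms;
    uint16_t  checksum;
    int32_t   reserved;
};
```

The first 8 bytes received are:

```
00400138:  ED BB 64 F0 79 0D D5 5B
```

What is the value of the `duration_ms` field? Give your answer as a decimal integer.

`duration_ms` is the first field, at byte offset 0, occupying 2 bytes.
Bytes at offsets 0..1: ED BB.
Big-endian stores the most-significant byte at the lowest address.
The bytes are already most-significant first: 0xEDBB.
0xEDBB = 60859.

60859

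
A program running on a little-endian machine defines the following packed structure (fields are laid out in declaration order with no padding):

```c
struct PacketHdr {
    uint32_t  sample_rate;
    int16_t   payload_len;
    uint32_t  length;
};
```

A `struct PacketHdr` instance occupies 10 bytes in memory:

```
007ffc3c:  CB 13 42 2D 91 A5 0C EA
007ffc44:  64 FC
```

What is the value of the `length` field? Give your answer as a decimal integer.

`length` follows `sample_rate` (4 B), `payload_len` (2 B), so it starts at offset 4 + 2 = 6 and occupies 4 bytes.
Bytes at offsets 6..9: 0C EA 64 FC.
Little-endian stores the least-significant byte at the lowest address.
Reassemble most-significant byte first: FC 64 EA 0C → 0xFC64EA0C.
0xFC64EA0C = 4234471948.

4234471948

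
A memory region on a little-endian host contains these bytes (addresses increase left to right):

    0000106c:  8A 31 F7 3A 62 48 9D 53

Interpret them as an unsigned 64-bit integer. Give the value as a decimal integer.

In little-endian order the low byte comes first in memory.
Reassemble most-significant byte first: 53 9D 48 62 3A F7 31 8A → 0x539D48623AF7318A.
0x539D48623AF7318A = 6025051463224865162.

6025051463224865162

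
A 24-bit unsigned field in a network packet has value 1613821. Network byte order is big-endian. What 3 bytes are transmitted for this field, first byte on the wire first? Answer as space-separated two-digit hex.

1613821 in hexadecimal, padded to 24 bits, is 0x189FFD.
Split into bytes (most-significant first): 18 9F FD.
Big-endian: lowest address holds the most-significant byte.
So the memory order matches the most-significant-first order: 18 9F FD.

18 9F FD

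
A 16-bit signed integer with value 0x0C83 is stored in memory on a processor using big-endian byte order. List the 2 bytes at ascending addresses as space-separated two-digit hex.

Split into bytes (most-significant first): 0C 83.
Big-endian stores the most-significant byte at the lowest address.
So the memory order matches the most-significant-first order: 0C 83.

0C 83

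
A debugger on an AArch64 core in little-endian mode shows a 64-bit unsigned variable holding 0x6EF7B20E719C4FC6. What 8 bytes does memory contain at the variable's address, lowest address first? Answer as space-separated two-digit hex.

Split into bytes (most-significant first): 6E F7 B2 0E 71 9C 4F C6.
In little-endian order the low byte comes first in memory.
So at ascending addresses the bytes are C6 4F 9C 71 0E B2 F7 6E.

C6 4F 9C 71 0E B2 F7 6E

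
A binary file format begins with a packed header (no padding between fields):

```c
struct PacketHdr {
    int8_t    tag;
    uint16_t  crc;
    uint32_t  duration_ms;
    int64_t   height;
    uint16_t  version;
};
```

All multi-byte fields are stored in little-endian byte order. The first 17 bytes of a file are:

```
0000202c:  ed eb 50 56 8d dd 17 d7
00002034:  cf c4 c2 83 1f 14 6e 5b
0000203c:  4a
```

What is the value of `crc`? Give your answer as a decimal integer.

`crc` follows `tag` (1 byte), so it starts at byte offset 1 and occupies 2 bytes.
Bytes at offsets 1..2: EB 50.
In little-endian order the low byte comes first in memory.
Reassemble most-significant byte first: 50 EB → 0x50EB.
0x50EB = 20715.

20715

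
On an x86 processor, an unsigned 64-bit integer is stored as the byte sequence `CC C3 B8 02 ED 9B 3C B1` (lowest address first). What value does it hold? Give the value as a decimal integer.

Little-endian: lowest address holds the least-significant byte.
Reassemble most-significant byte first: B1 3C 9B ED 02 B8 C3 CC → 0xB13C9BED02B8C3CC.
0xB13C9BED02B8C3CC = 12771254085571101644.

12771254085571101644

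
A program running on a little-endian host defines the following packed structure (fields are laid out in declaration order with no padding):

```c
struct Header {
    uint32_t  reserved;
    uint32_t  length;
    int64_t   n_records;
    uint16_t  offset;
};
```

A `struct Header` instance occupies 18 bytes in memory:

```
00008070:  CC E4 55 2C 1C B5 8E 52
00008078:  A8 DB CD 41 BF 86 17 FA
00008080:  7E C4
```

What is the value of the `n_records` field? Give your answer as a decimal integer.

-425723483762336856

`n_records` follows `reserved` (4 B), `length` (4 B), so it starts at offset 4 + 4 = 8 and occupies 8 bytes.
Bytes at offsets 8..15: A8 DB CD 41 BF 86 17 FA.
In little-endian order the low byte comes first in memory.
Reassemble most-significant byte first: FA 17 86 BF 41 CD DB A8 → 0xFA1786BF41CDDBA8.
Top bit is set, so as a signed 64-bit value this is 0xFA1786BF41CDDBA8 − 2^64 = -425723483762336856.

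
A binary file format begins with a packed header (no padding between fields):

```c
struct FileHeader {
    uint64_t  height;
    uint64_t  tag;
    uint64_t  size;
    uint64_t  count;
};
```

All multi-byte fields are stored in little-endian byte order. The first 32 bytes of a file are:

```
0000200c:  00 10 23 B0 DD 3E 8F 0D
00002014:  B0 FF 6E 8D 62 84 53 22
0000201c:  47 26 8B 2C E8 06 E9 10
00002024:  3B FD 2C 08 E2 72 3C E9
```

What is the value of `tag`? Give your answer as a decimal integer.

2473466179171057584

`tag` follows `height` (8 bytes), so it starts at byte offset 8 and occupies 8 bytes.
Bytes at offsets 8..15: B0 FF 6E 8D 62 84 53 22.
In little-endian order the low byte comes first in memory.
Reassemble most-significant byte first: 22 53 84 62 8D 6E FF B0 → 0x225384628D6EFFB0.
0x225384628D6EFFB0 = 2473466179171057584.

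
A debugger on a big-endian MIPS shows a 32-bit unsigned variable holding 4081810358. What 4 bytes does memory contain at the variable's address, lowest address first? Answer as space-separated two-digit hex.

F3 4B 7B B6

4081810358 in hexadecimal, padded to 32 bits, is 0xF34B7BB6.
Split into bytes (most-significant first): F3 4B 7B B6.
Big-endian stores the most-significant byte at the lowest address.
So the memory order matches the most-significant-first order: F3 4B 7B B6.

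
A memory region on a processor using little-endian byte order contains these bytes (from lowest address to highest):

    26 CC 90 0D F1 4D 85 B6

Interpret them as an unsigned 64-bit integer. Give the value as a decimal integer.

In little-endian order the low byte comes first in memory.
Reassemble most-significant byte first: B6 85 4D F1 0D 90 CC 26 → 0xB6854DF10D90CC26.
0xB6854DF10D90CC26 = 13152003984515451942.

13152003984515451942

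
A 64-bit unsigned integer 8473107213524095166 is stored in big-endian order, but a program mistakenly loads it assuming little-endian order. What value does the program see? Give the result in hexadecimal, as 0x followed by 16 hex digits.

8473107213524095166 in 64-bit hexadecimal is 0x7596861E45E750BE.
Stored big-endian, the bytes at ascending addresses are 75 96 86 1E 45 E7 50 BE.
Read back as little-endian, the first byte is least significant, giving 0xBE50E7451E869675.

0xBE50E7451E869675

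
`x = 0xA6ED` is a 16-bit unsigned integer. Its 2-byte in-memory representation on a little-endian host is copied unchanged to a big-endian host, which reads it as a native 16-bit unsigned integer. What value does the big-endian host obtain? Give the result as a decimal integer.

Stored little-endian, the bytes at ascending addresses are ED A6.
Read back as big-endian, the last byte is least significant, giving 0xEDA6.
0xEDA6 = 60838.

60838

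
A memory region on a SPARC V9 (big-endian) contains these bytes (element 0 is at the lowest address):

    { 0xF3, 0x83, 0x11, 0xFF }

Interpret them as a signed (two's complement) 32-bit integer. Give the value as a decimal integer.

-209513985

Big-endian: lowest address holds the most-significant byte.
The bytes are already most-significant first: 0xF38311FF.
Top bit is set, so as a signed 32-bit value this is 0xF38311FF − 2^32 = -209513985.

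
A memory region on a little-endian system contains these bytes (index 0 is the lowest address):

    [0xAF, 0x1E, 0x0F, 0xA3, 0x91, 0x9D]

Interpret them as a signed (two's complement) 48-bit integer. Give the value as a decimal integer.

Little-endian: lowest address holds the least-significant byte.
Reassemble most-significant byte first: 9D 91 A3 0F 1E AF → 0x9D91A30F1EAF.
Top bit is set, so as a signed 48-bit value this is 0x9D91A30F1EAF − 2^48 = -108226145214801.

-108226145214801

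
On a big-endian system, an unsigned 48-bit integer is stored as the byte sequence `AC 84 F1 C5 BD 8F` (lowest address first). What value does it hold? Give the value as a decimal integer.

189686991928719

In big-endian order the high byte comes first in memory.
The bytes are already most-significant first: 0xAC84F1C5BD8F.
0xAC84F1C5BD8F = 189686991928719.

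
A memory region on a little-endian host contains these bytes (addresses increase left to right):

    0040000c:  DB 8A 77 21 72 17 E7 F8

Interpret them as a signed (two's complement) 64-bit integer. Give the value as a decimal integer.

-511414253728068901

In little-endian order the low byte comes first in memory.
Reassemble most-significant byte first: F8 E7 17 72 21 77 8A DB → 0xF8E7177221778ADB.
Top bit is set, so as a signed 64-bit value this is 0xF8E7177221778ADB − 2^64 = -511414253728068901.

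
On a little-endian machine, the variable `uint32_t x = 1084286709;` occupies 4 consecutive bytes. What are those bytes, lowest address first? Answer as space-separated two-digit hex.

F5 E6 A0 40

1084286709 in hexadecimal, padded to 32 bits, is 0x40A0E6F5.
Split into bytes (most-significant first): 40 A0 E6 F5.
Little-endian: lowest address holds the least-significant byte.
So at ascending addresses the bytes are F5 E6 A0 40.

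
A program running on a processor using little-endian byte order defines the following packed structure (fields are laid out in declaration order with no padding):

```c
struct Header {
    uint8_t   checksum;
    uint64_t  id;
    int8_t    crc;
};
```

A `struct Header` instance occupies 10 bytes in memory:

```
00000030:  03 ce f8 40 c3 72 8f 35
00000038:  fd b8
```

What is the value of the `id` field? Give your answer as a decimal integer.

`id` follows `checksum` (1 byte), so it starts at byte offset 1 and occupies 8 bytes.
Bytes at offsets 1..8: CE F8 40 C3 72 8F 35 FD.
Little-endian: lowest address holds the least-significant byte.
Reassemble most-significant byte first: FD 35 8F 72 C3 40 F8 CE → 0xFD358F72C340F8CE.
0xFD358F72C340F8CE = 18245647188426291406.

18245647188426291406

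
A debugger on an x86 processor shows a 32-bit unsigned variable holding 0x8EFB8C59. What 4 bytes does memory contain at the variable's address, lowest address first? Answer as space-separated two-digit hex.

Split into bytes (most-significant first): 8E FB 8C 59.
Little-endian: lowest address holds the least-significant byte.
So at ascending addresses the bytes are 59 8C FB 8E.

59 8C FB 8E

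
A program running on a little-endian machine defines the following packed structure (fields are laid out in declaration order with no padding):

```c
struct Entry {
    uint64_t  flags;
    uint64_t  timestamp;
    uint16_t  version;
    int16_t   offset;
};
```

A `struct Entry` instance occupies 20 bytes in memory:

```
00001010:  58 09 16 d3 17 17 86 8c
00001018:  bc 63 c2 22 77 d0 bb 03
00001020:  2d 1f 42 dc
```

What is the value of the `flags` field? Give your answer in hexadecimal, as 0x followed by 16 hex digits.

`flags` is the first field, at byte offset 0, occupying 8 bytes.
Bytes at offsets 0..7: 58 09 16 D3 17 17 86 8C.
Little-endian: lowest address holds the least-significant byte.
Reassemble most-significant byte first: 8C 86 17 17 D3 16 09 58 → 0x8C861717D3160958.

0x8C861717D3160958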